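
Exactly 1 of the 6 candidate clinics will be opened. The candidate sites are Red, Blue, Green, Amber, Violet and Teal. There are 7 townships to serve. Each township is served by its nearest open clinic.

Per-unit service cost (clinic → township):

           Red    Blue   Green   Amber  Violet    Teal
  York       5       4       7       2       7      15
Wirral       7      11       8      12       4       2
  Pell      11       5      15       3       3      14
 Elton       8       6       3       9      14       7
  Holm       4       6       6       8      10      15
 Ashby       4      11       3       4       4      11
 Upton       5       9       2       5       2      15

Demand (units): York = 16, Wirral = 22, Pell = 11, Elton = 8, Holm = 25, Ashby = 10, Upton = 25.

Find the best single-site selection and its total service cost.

Choose Red only; total service cost 684.

With exactly 1 open, each township uses its cheapest among the chosen.
{Red}: York→Red 5·16=80, Wirral→Red 7·22=154, Pell→Red 11·11=121, Elton→Red 8·8=64, Holm→Red 4·25=100, Ashby→Red 4·10=40, Upton→Red 5·25=125. Service cost 684.
{Violet}: service cost 685
{Green}: service cost 707
Among all 6 size-1 choices, {Red} is lowest.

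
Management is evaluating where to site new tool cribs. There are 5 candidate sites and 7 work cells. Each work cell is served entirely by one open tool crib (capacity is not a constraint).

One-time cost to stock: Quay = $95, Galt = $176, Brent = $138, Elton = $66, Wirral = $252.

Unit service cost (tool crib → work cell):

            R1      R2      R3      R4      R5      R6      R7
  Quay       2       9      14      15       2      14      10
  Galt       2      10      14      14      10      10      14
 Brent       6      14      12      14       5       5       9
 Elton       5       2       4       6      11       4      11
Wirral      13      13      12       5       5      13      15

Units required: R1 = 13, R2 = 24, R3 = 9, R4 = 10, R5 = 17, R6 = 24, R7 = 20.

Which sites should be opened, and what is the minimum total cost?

For any fixed open set, each work cell goes to its cheapest open site; total = fixed + service.
{Quay, Elton}: R1→Quay 2·13=26, R2→Elton 2·24=48, R3→Elton 4·9=36, R4→Elton 6·10=60, R5→Quay 2·17=34, R6→Elton 4·24=96, R7→Quay 10·20=200. Service 500; fixed 161; total 661.
{Brent, Elton}: service 570 + fixed 204 = 774
{Elton}: service 712 + fixed 66 = 778
{Quay, Galt, Brent, Elton, Wirral}: service 470 + fixed 727 = 1197
No other subset beats 661.

Open Quay and Elton; minimum total cost 661.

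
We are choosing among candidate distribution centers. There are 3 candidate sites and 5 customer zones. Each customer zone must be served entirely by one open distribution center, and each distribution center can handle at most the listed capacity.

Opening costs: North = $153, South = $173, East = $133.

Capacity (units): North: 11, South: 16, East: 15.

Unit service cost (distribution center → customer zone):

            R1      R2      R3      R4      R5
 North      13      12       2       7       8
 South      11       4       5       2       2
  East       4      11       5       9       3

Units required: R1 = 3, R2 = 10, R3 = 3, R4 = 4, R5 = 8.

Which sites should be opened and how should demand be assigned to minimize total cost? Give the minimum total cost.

Open {South, East}: R1→East 4·3=12, R2→South 4·10=40, R3→East 5·3=15, R4→South 2·4=8, R5→East 3·8=24.
Loads: South carries 14/16, East carries 14/15. Service 99; fixed 306; total 405.
Next best feasible plan costs 433.

Minimum total cost: 405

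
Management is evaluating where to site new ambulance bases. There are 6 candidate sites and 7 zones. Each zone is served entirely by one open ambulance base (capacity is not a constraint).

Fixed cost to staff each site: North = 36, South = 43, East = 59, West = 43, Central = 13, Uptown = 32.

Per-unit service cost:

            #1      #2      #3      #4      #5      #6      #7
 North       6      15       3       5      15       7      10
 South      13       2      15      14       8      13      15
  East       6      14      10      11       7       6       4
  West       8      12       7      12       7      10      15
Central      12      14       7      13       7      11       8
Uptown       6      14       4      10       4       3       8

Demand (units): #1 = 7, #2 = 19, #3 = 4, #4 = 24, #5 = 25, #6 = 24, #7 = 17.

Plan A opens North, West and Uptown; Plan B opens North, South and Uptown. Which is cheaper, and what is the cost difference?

Plan A: {North, West, Uptown}: #1→North 6·7=42, #2→West 12·19=228, #3→North 3·4=12, #4→North 5·24=120, #5→Uptown 4·25=100, #6→Uptown 3·24=72, #7→Uptown 8·17=136. Service 710; fixed 111; total 821.
Plan B: {North, South, Uptown}: #1→North 6·7=42, #2→South 2·19=38, #3→North 3·4=12, #4→North 5·24=120, #5→Uptown 4·25=100, #6→Uptown 3·24=72, #7→Uptown 8·17=136. Service 520; fixed 111; total 631.
Difference: |821 − 631| = 190.

Plan B is cheaper by 190.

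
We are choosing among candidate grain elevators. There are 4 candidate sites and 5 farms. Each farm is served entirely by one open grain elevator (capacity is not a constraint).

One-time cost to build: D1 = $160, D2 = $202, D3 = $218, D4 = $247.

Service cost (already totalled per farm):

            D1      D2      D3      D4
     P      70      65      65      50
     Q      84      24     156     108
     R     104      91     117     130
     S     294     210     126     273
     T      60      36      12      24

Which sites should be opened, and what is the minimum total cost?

Open D2 only; minimum total cost 628.

For any fixed open set, each farm goes to its cheapest open site; total = fixed + service.
{D2}: P→D2 65, Q→D2 24, R→D2 91, S→D2 210, T→D2 36. Service 426; fixed 202; total 628.
{D3}: service 476 + fixed 218 = 694
{D2, D3}: service 318 + fixed 420 = 738
{D1, D2, D3, D4}: service 303 + fixed 827 = 1130
(All 15 nonempty subsets were checked; D2 only is lowest.)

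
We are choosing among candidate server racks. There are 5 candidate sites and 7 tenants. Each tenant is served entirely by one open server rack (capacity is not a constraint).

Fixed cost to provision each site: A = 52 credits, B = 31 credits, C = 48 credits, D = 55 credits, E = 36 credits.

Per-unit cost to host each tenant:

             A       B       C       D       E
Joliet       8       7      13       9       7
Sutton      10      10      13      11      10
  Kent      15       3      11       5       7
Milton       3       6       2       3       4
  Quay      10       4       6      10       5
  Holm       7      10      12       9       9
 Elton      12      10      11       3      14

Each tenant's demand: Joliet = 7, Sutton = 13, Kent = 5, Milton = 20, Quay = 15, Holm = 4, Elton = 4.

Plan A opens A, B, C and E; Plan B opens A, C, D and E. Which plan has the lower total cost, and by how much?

Plan A: {A, B, C, E}: Joliet→B 7·7=49, Sutton→A 10·13=130, Kent→B 3·5=15, Milton→C 2·20=40, Quay→B 4·15=60, Holm→A 7·4=28, Elton→B 10·4=40. Service 362; fixed 167; total 529.
Plan B: {A, C, D, E}: Joliet→E 7·7=49, Sutton→A 10·13=130, Kent→D 5·5=25, Milton→C 2·20=40, Quay→E 5·15=75, Holm→A 7·4=28, Elton→D 3·4=12. Service 359; fixed 191; total 550.
Difference: |529 − 550| = 21.

Plan A is cheaper by 21.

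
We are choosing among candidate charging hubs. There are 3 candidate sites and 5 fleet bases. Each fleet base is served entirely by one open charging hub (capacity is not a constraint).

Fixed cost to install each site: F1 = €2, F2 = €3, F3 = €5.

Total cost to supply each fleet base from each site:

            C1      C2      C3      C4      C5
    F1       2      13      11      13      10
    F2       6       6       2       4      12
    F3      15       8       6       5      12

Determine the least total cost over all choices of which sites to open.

For any fixed open set, each fleet base goes to its cheapest open site; total = fixed + service.
{F1, F2}: C1→F1 2, C2→F2 6, C3→F2 2, C4→F2 4, C5→F1 10. Service 24; fixed 5; total 29.
{F2}: service 30 + fixed 3 = 33
{F1, F2, F3}: service 24 + fixed 10 = 34
{F1}: C1→F1 2, C2→F1 13, C3→F1 11, C4→F1 13, C5→F1 10. Service 49; fixed 2; total 51.
No other subset beats 29.

Minimum total cost: 29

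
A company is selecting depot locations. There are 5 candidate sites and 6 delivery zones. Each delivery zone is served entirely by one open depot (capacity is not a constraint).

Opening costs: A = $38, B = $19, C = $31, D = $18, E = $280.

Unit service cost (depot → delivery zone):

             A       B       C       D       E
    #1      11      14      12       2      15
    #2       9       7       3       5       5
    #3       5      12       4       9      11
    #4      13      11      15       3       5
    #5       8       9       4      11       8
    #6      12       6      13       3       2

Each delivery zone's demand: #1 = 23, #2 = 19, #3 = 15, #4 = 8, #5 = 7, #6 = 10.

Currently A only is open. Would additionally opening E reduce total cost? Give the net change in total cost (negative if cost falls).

No — net change +40 (cost rises by 40).

Current service cost with {A}: 779.
Adding E: each delivery zone re-picks its cheapest; new service cost 539, saving 240.
Extra fixed cost: 280. Net change = 280 − 240 = 40.
(Totals: 817 → 857.)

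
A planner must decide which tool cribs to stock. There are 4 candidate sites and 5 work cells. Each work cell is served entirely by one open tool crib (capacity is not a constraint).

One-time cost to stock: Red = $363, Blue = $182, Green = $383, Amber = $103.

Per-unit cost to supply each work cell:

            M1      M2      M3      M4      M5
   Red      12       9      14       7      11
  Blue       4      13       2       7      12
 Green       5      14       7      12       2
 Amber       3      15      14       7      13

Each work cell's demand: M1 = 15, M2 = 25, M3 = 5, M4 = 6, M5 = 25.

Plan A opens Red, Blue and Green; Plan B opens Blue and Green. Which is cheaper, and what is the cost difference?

Plan A: {Red, Blue, Green}: M1→Blue 4·15=60, M2→Red 9·25=225, M3→Blue 2·5=10, M4→Red 7·6=42, M5→Green 2·25=50. Service 387; fixed 928; total 1315.
Plan B: {Blue, Green}: M1→Blue 4·15=60, M2→Blue 13·25=325, M3→Blue 2·5=10, M4→Blue 7·6=42, M5→Green 2·25=50. Service 487; fixed 565; total 1052.
Difference: |1315 − 1052| = 263.

Plan B is cheaper by 263.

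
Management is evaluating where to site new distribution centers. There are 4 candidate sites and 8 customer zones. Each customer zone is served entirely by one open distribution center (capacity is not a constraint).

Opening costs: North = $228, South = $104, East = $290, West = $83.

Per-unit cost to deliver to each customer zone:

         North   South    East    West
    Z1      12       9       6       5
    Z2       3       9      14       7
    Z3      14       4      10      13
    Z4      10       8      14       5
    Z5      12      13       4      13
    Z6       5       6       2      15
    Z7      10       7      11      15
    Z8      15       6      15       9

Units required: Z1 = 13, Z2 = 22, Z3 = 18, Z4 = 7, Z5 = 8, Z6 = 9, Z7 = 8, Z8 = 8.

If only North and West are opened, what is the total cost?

Each customer zone is assigned to its cheapest site among the open ones.
{North, West}: Z1→West 5·13=65, Z2→North 3·22=66, Z3→West 13·18=234, Z4→West 5·7=35, Z5→North 12·8=96, Z6→North 5·9=45, Z7→North 10·8=80, Z8→West 9·8=72. Service 693; fixed 311; total 1004.

Total cost: 1004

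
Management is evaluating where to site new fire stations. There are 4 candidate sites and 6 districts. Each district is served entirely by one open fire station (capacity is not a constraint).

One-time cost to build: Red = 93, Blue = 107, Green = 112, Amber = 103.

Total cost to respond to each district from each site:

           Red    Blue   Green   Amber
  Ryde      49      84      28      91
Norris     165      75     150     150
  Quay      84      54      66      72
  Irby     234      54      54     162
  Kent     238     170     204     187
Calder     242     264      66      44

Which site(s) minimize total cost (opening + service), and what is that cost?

Open Blue and Green; minimum total cost 666.

For any fixed open set, each district goes to its cheapest open site; total = fixed + service.
{Blue, Green}: Ryde→Green 28, Norris→Blue 75, Quay→Blue 54, Irby→Blue 54, Kent→Blue 170, Calder→Green 66. Service 447; fixed 219; total 666.
{Green}: service 568 + fixed 112 = 680
{Blue, Amber}: service 481 + fixed 210 = 691
{Red, Blue, Green, Amber}: service 425 + fixed 415 = 840
(All 15 nonempty subsets were checked; Blue and Green is lowest.)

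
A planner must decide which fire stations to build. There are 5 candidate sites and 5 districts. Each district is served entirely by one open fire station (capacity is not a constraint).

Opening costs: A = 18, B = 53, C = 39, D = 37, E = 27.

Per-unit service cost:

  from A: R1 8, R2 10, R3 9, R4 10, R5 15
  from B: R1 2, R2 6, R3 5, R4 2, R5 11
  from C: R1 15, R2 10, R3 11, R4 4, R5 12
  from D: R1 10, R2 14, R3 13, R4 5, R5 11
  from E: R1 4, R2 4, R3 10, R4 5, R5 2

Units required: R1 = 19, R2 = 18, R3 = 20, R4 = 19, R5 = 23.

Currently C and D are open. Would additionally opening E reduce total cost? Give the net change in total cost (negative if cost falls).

Yes — net change −422 (cost falls by 422).

Current service cost with {C, D}: 919.
Adding E: each district re-picks its cheapest; new service cost 470, saving 449.
Extra fixed cost: 27. Net change = 27 − 449 = -422.
(Totals: 995 → 573.)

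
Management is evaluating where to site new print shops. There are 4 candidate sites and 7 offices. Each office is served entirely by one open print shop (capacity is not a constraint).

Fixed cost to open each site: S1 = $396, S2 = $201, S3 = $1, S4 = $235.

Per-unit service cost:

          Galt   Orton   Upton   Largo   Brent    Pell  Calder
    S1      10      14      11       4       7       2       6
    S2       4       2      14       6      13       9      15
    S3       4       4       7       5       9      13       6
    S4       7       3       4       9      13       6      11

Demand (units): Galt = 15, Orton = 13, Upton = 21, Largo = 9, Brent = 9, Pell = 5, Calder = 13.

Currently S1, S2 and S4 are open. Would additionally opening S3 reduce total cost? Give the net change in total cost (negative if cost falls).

No — net change +1 (cost rises by 1).

Current service cost with {S1, S2, S4}: 357.
Adding S3: each office re-picks its cheapest; new service cost 357, saving 0.
Extra fixed cost: 1. Net change = 1 − 0 = 1.
(Totals: 1189 → 1190.)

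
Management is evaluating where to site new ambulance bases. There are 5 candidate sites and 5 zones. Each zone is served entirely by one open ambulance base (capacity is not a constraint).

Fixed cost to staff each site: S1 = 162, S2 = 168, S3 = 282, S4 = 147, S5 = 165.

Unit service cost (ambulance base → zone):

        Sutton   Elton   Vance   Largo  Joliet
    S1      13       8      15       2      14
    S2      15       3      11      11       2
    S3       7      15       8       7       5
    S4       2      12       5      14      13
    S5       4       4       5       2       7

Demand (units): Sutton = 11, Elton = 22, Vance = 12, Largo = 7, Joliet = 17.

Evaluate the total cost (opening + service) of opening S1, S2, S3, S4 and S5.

Total cost: 1120

Each zone is assigned to its cheapest site among the open ones.
{S1, S2, S3, S4, S5}: Sutton→S4 2·11=22, Elton→S2 3·22=66, Vance→S4 5·12=60, Largo→S1 2·7=14, Joliet→S2 2·17=34. Service 196; fixed 924; total 1120.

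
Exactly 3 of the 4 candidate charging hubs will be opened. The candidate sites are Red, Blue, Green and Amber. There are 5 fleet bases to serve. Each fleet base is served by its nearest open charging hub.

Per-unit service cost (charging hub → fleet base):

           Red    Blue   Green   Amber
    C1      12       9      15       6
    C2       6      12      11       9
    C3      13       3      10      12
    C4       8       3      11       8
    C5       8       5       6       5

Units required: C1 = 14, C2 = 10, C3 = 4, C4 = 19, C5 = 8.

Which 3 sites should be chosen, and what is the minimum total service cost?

With exactly 3 open, each fleet base uses its cheapest among the chosen.
{Red, Blue, Amber}: C1→Amber 6·14=84, C2→Red 6·10=60, C3→Blue 3·4=12, C4→Blue 3·19=57, C5→Blue 5·8=40. Service cost 253.
{Blue, Green, Amber}: service cost 283
{Red, Blue, Green}: service cost 295
Among all 4 size-3 choices, {Red, Blue, Amber} is lowest.

Choose Red, Blue and Amber; total service cost 253.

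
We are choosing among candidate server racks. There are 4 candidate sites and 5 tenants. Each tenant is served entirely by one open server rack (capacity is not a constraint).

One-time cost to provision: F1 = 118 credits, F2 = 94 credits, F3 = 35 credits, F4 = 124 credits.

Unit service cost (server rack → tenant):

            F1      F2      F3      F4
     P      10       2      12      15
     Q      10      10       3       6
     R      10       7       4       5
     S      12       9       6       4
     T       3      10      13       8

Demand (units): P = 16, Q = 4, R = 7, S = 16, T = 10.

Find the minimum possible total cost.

For any fixed open set, each tenant goes to its cheapest open site; total = fixed + service.
{F2, F3}: P→F2 2·16=32, Q→F3 3·4=12, R→F3 4·7=28, S→F3 6·16=96, T→F2 10·10=100. Service 268; fixed 129; total 397.
{F1, F2, F3}: service 198 + fixed 247 = 445
{F2, F4}: service 235 + fixed 218 = 453
{F1, F2, F3, F4}: P→F2 2·16=32, Q→F3 3·4=12, R→F3 4·7=28, S→F4 4·16=64, T→F1 3·10=30. Service 166; fixed 371; total 537.
No other subset beats 397.

Minimum total cost: 397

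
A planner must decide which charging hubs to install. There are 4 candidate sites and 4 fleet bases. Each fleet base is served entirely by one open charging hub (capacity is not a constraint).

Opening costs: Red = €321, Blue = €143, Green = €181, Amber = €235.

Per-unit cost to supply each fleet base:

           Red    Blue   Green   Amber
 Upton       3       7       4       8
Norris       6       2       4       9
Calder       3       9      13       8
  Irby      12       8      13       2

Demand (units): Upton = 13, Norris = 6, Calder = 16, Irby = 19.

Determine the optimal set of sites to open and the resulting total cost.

For any fixed open set, each fleet base goes to its cheapest open site; total = fixed + service.
{Blue}: Upton→Blue 7·13=91, Norris→Blue 2·6=12, Calder→Blue 9·16=144, Irby→Blue 8·19=152. Service 399; fixed 143; total 542.
{Amber}: Upton→Amber 8·13=104, Norris→Amber 9·6=54, Calder→Amber 8·16=128, Irby→Amber 2·19=38. Service 324; fixed 235; total 559.
{Blue, Amber}: service 269 + fixed 378 = 647
{Red, Blue, Green, Amber}: service 137 + fixed 880 = 1017
No other subset beats 542.

Open Blue only; minimum total cost 542.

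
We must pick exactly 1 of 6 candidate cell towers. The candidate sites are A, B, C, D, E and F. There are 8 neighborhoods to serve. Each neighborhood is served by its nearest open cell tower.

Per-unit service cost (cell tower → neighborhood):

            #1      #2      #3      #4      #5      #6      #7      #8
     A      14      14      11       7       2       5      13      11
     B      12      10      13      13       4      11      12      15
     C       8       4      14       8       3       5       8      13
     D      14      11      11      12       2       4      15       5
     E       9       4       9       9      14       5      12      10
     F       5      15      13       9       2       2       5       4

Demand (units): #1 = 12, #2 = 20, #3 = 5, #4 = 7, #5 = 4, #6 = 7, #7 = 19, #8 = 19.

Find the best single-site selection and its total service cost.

Choose F only; total service cost 681.

With exactly 1 open, each neighborhood uses its cheapest among the chosen.
{F}: #1→F 5·12=60, #2→F 15·20=300, #3→F 13·5=65, #4→F 9·7=63, #5→F 2·4=8, #6→F 2·7=14, #7→F 5·19=95, #8→F 4·19=76. Service cost 681.
{C}: service cost 748
{E}: service cost 805
Among all 6 size-1 choices, {F} is lowest.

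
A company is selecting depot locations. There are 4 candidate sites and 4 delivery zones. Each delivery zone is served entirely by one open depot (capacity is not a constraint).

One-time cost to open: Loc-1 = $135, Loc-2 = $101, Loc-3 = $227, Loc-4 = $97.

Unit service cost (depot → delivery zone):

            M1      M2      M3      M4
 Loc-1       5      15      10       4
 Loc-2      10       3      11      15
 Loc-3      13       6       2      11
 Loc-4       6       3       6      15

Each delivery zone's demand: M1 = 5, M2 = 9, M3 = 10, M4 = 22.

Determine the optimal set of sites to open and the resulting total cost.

For any fixed open set, each delivery zone goes to its cheapest open site; total = fixed + service.
{Loc-1, Loc-4}: M1→Loc-1 5·5=25, M2→Loc-4 3·9=27, M3→Loc-4 6·10=60, M4→Loc-1 4·22=88. Service 200; fixed 232; total 432.
{Loc-1, Loc-2}: service 240 + fixed 236 = 476
{Loc-1}: service 348 + fixed 135 = 483
{Loc-1, Loc-2, Loc-3, Loc-4}: M1→Loc-1 5·5=25, M2→Loc-2 3·9=27, M3→Loc-3 2·10=20, M4→Loc-1 4·22=88. Service 160; fixed 560; total 720.
No other subset beats 432.

Open Loc-1 and Loc-4; minimum total cost 432.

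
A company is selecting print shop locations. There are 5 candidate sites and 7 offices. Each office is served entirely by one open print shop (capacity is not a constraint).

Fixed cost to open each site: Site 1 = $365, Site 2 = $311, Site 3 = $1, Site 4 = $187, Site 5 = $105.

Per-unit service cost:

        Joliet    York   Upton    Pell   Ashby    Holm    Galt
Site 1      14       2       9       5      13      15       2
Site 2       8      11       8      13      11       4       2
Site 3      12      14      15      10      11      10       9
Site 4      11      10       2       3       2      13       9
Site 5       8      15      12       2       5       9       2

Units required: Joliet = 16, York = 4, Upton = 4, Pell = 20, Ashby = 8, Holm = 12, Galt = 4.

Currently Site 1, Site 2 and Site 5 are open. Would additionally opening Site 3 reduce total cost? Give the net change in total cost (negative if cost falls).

No — net change +1 (cost rises by 1).

Current service cost with {Site 1, Site 2, Site 5}: 304.
Adding Site 3: each office re-picks its cheapest; new service cost 304, saving 0.
Extra fixed cost: 1. Net change = 1 − 0 = 1.
(Totals: 1085 → 1086.)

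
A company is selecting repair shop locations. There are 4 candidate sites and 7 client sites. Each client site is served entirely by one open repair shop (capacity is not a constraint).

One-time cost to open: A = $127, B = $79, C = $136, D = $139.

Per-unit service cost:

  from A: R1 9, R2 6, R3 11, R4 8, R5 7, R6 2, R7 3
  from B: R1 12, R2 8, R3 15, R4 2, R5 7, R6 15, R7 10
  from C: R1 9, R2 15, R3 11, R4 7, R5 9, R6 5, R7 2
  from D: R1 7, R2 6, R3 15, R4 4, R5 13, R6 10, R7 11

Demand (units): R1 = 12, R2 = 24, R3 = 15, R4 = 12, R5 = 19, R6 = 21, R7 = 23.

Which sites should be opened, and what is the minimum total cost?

Open A only; minimum total cost 884.

For any fixed open set, each client site goes to its cheapest open site; total = fixed + service.
{A}: R1→A 9·12=108, R2→A 6·24=144, R3→A 11·15=165, R4→A 8·12=96, R5→A 7·19=133, R6→A 2·21=42, R7→A 3·23=69. Service 757; fixed 127; total 884.
{A, B}: service 685 + fixed 206 = 891
{A, D}: service 685 + fixed 266 = 951
{A, B, C, D}: R1→D 7·12=84, R2→A 6·24=144, R3→A 11·15=165, R4→B 2·12=24, R5→A 7·19=133, R6→A 2·21=42, R7→C 2·23=46. Service 638; fixed 481; total 1119.
No other subset beats 884.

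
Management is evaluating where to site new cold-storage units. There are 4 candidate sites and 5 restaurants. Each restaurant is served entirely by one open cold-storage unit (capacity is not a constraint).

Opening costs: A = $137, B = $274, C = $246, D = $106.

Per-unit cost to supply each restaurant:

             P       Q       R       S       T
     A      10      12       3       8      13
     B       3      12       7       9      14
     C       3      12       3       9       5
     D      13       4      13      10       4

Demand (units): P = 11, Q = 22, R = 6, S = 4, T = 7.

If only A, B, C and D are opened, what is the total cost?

Total cost: 962

Each restaurant is assigned to its cheapest site among the open ones.
{A, B, C, D}: P→B 3·11=33, Q→D 4·22=88, R→A 3·6=18, S→A 8·4=32, T→D 4·7=28. Service 199; fixed 763; total 962.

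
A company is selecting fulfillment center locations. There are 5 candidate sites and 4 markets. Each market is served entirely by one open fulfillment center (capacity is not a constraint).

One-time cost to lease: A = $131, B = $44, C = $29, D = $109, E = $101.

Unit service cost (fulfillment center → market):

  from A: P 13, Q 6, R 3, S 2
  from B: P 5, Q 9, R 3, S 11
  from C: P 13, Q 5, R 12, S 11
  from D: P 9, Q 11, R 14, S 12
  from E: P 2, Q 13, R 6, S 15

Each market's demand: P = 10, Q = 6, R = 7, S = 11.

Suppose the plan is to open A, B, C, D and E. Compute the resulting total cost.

Total cost: 507

Each market is assigned to its cheapest site among the open ones.
{A, B, C, D, E}: P→E 2·10=20, Q→C 5·6=30, R→A 3·7=21, S→A 2·11=22. Service 93; fixed 414; total 507.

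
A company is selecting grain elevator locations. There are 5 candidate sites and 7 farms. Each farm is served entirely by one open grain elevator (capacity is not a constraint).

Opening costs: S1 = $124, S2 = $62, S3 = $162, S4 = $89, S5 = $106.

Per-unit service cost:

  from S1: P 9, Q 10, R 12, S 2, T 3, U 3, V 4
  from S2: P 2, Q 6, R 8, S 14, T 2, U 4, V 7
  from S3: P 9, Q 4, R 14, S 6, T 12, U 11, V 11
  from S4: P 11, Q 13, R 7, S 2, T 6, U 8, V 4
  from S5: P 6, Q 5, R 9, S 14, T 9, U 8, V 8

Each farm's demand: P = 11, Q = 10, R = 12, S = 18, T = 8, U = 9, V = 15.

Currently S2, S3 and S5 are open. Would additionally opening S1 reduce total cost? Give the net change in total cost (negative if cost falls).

Yes — net change −2 (cost falls by 2).

Current service cost with {S2, S3, S5}: 423.
Adding S1: each farm re-picks its cheapest; new service cost 297, saving 126.
Extra fixed cost: 124. Net change = 124 − 126 = -2.
(Totals: 753 → 751.)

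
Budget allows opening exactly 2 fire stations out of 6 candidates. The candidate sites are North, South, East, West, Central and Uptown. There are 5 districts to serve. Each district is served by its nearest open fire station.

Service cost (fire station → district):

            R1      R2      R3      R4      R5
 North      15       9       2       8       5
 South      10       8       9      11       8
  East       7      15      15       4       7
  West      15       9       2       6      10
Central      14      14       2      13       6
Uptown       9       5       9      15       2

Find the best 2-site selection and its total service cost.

Choose West and Uptown; total service cost 24.

With exactly 2 open, each district uses its cheapest among the chosen.
{West, Uptown}: R1→Uptown 9, R2→Uptown 5, R3→West 2, R4→West 6, R5→Uptown 2. Service cost 24.
{North, Uptown}: service cost 26
{North, East}: service cost 27
Among all 15 size-2 choices, {West, Uptown} is lowest.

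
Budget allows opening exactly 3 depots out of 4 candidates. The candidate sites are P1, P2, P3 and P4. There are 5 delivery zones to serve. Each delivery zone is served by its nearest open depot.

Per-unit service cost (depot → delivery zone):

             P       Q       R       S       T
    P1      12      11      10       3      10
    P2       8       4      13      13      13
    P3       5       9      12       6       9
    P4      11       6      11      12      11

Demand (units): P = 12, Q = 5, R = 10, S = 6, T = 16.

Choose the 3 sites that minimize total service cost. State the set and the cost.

Choose P1, P2 and P3; total service cost 342.

With exactly 3 open, each delivery zone uses its cheapest among the chosen.
{P1, P2, P3}: P→P3 5·12=60, Q→P2 4·5=20, R→P1 10·10=100, S→P1 3·6=18, T→P3 9·16=144. Service cost 342.
{P1, P3, P4}: service cost 352
{P2, P3, P4}: service cost 370
Among all 4 size-3 choices, {P1, P2, P3} is lowest.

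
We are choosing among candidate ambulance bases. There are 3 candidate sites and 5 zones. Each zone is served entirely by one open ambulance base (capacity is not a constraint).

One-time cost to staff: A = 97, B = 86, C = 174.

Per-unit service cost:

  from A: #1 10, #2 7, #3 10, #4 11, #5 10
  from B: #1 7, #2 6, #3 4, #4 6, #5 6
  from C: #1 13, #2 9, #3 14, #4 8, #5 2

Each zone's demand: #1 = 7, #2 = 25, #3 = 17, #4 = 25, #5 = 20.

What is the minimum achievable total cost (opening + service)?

Minimum total cost: 623

For any fixed open set, each zone goes to its cheapest open site; total = fixed + service.
{B}: #1→B 7·7=49, #2→B 6·25=150, #3→B 4·17=68, #4→B 6·25=150, #5→B 6·20=120. Service 537; fixed 86; total 623.
{B, C}: #1→B 7·7=49, #2→B 6·25=150, #3→B 4·17=68, #4→B 6·25=150, #5→C 2·20=40. Service 457; fixed 260; total 717.
{A, B}: service 537 + fixed 183 = 720
{A, B, C}: #1→B 7·7=49, #2→B 6·25=150, #3→B 4·17=68, #4→B 6·25=150, #5→C 2·20=40. Service 457; fixed 357; total 814.
(All 7 nonempty subsets were checked; B only is lowest.)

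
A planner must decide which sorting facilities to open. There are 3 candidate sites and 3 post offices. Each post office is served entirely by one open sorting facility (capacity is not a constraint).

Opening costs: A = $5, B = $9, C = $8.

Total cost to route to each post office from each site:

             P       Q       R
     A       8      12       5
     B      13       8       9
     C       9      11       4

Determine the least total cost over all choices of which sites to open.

For any fixed open set, each post office goes to its cheapest open site; total = fixed + service.
{A}: P→A 8, Q→A 12, R→A 5. Service 25; fixed 5; total 30.
{C}: P→C 9, Q→C 11, R→C 4. Service 24; fixed 8; total 32.
{A, B}: service 21 + fixed 14 = 35
{A, B, C}: P→A 8, Q→B 8, R→C 4. Service 20; fixed 22; total 42.
No other subset beats 30.

Minimum total cost: 30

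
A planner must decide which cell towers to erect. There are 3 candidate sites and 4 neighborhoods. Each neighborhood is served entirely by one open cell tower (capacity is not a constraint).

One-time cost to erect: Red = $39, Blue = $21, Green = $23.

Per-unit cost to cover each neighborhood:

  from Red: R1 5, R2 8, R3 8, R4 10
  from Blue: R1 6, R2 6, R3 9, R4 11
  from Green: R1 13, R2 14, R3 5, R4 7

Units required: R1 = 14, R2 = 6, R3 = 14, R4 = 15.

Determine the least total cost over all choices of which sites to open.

Minimum total cost: 339

For any fixed open set, each neighborhood goes to its cheapest open site; total = fixed + service.
{Blue, Green}: R1→Blue 6·14=84, R2→Blue 6·6=36, R3→Green 5·14=70, R4→Green 7·15=105. Service 295; fixed 44; total 339.
{Red, Green}: R1→Red 5·14=70, R2→Red 8·6=48, R3→Green 5·14=70, R4→Green 7·15=105. Service 293; fixed 62; total 355.
{Red, Blue, Green}: R1→Red 5·14=70, R2→Blue 6·6=36, R3→Green 5·14=70, R4→Green 7·15=105. Service 281; fixed 83; total 364.
{Blue}: R1→Blue 6·14=84, R2→Blue 6·6=36, R3→Blue 9·14=126, R4→Blue 11·15=165. Service 411; fixed 21; total 432.
No other subset beats 339.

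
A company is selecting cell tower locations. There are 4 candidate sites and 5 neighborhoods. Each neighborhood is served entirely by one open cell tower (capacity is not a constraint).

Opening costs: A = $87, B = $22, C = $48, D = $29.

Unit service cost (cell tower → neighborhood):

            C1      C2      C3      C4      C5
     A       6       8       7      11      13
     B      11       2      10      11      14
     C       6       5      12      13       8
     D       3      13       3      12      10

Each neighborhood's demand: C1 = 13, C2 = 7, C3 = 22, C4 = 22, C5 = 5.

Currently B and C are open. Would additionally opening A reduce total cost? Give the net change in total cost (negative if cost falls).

No — net change +21 (cost rises by 21).

Current service cost with {B, C}: 594.
Adding A: each neighborhood re-picks its cheapest; new service cost 528, saving 66.
Extra fixed cost: 87. Net change = 87 − 66 = 21.
(Totals: 664 → 685.)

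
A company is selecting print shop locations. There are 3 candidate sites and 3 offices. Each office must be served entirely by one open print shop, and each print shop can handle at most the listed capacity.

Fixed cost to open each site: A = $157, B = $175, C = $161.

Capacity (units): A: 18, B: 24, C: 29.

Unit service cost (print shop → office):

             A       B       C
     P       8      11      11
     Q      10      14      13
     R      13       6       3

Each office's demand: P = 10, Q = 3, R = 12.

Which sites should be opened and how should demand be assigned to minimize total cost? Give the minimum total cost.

Minimum total cost: 346

Open {C}: P→C 11·10=110, Q→C 13·3=39, R→C 3·12=36.
Loads: C carries 25/29. Service 185; fixed 161; total 346.
Next best feasible plan costs 464.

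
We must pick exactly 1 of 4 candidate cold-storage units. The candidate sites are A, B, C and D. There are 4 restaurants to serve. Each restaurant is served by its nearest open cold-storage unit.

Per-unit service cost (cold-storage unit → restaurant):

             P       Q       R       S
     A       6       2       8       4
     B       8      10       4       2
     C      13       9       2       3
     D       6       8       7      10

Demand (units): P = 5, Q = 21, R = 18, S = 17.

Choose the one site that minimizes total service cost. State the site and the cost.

Choose A only; total service cost 284.

With exactly 1 open, each restaurant uses its cheapest among the chosen.
{A}: P→A 6·5=30, Q→A 2·21=42, R→A 8·18=144, S→A 4·17=68. Service cost 284.
{C}: service cost 341
{B}: service cost 356
Among all 4 size-1 choices, {A} is lowest.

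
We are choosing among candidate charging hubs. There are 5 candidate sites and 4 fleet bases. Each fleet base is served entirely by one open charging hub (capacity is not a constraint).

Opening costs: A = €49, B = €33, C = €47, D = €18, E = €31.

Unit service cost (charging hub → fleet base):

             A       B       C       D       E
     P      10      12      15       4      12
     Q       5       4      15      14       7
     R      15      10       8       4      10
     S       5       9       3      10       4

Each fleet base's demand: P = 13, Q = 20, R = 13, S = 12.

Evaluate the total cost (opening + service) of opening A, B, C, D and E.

Each fleet base is assigned to its cheapest site among the open ones.
{A, B, C, D, E}: P→D 4·13=52, Q→B 4·20=80, R→D 4·13=52, S→C 3·12=36. Service 220; fixed 178; total 398.

Total cost: 398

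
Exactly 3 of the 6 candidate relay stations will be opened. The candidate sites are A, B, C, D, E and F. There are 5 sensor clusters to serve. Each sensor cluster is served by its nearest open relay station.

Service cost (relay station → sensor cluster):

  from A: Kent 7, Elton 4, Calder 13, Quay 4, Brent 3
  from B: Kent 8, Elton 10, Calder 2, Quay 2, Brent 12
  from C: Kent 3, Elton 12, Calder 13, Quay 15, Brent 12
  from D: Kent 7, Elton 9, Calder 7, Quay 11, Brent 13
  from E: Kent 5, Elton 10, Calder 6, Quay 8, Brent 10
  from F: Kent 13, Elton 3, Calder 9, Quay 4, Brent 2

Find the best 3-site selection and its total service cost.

Choose B, C and F; total service cost 12.

With exactly 3 open, each sensor cluster uses its cheapest among the chosen.
{B, C, F}: Kent→C 3, Elton→F 3, Calder→B 2, Quay→B 2, Brent→F 2. Service cost 12.
{A, B, C}: service cost 14
{B, E, F}: service cost 14
Among all 20 size-3 choices, {B, C, F} is lowest.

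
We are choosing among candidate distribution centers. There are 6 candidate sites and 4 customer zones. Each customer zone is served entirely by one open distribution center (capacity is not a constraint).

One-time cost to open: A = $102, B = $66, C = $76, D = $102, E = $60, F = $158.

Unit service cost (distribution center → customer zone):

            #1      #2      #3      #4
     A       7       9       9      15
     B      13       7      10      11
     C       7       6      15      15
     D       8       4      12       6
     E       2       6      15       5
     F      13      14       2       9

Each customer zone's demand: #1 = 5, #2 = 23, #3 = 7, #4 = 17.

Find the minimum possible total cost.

For any fixed open set, each customer zone goes to its cheapest open site; total = fixed + service.
{E}: #1→E 2·5=10, #2→E 6·23=138, #3→E 15·7=105, #4→E 5·17=85. Service 338; fixed 60; total 398.
{D}: service 318 + fixed 102 = 420
{B, E}: service 303 + fixed 126 = 429
{A, B, C, D, E, F}: #1→E 2·5=10, #2→D 4·23=92, #3→F 2·7=14, #4→E 5·17=85. Service 201; fixed 564; total 765.
No other subset beats 398.

Minimum total cost: 398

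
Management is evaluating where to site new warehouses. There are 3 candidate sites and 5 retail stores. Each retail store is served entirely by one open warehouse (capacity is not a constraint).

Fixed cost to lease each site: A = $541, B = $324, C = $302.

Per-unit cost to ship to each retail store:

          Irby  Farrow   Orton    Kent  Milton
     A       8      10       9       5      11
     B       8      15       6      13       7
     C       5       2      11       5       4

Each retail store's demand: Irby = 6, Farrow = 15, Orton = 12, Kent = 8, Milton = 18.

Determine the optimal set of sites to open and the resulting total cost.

Open C only; minimum total cost 606.

For any fixed open set, each retail store goes to its cheapest open site; total = fixed + service.
{C}: Irby→C 5·6=30, Farrow→C 2·15=30, Orton→C 11·12=132, Kent→C 5·8=40, Milton→C 4·18=72. Service 304; fixed 302; total 606.
{B, C}: Irby→C 5·6=30, Farrow→C 2·15=30, Orton→B 6·12=72, Kent→C 5·8=40, Milton→C 4·18=72. Service 244; fixed 626; total 870.
{B}: Irby→B 8·6=48, Farrow→B 15·15=225, Orton→B 6·12=72, Kent→B 13·8=104, Milton→B 7·18=126. Service 575; fixed 324; total 899.
{A, B, C}: service 244 + fixed 1167 = 1411
No other subset beats 606.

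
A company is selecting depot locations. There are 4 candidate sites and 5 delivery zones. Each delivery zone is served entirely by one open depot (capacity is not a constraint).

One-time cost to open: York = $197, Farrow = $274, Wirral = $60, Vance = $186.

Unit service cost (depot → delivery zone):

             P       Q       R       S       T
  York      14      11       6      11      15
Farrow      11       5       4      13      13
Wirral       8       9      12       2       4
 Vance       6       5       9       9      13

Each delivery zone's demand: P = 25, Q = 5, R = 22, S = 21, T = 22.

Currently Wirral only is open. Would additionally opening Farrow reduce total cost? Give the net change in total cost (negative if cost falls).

No — net change +78 (cost rises by 78).

Current service cost with {Wirral}: 639.
Adding Farrow: each delivery zone re-picks its cheapest; new service cost 443, saving 196.
Extra fixed cost: 274. Net change = 274 − 196 = 78.
(Totals: 699 → 777.)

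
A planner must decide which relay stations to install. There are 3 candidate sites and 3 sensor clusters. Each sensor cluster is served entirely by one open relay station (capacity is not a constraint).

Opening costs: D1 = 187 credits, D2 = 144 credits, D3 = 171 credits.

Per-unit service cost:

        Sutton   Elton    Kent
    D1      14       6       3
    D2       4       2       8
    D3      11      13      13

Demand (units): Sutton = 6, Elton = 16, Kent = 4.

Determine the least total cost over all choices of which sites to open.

Minimum total cost: 232

For any fixed open set, each sensor cluster goes to its cheapest open site; total = fixed + service.
{D2}: Sutton→D2 4·6=24, Elton→D2 2·16=32, Kent→D2 8·4=32. Service 88; fixed 144; total 232.
{D1}: service 192 + fixed 187 = 379
{D1, D2}: service 68 + fixed 331 = 399
{D1, D2, D3}: service 68 + fixed 502 = 570
No other subset beats 232.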